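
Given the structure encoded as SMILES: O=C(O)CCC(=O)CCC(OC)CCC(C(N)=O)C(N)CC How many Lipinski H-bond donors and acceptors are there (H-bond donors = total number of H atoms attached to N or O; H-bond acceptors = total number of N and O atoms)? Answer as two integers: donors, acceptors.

5, 7

Donors: find every N or O and count the H atoms it carries.
  atom 1 (O): bond orders sum to 2 → 0 H
  atom 3 (O): bond orders sum to 1 → 1 H
  atom 7 (O): bond orders sum to 2 → 0 H
  atom 11 (O): bond orders sum to 2 → 0 H
  atom 17 (N): bond orders sum to 1 → 2 H
  atom 18 (O): bond orders sum to 2 → 0 H
  atom 20 (N): bond orders sum to 1 → 2 H
Lipinski HBD = 5.
Acceptors: N atoms = 2, O atoms = 5 → HBA = 7.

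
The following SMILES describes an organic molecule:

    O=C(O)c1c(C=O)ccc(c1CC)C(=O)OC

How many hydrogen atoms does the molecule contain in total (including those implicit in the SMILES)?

12

Walk through each heavy atom and fill implicit hydrogens from standard valence (C 4, N 3, O 2, S 2, halogen 1); for lowercase aromatic atoms, an aromatic c carries 1 H when it has two neighbours and 0 H with three, and aromatic n carries 0 H:
  atom 1: O, bond orders sum to 2 (valence 2) → 0 H
  atom 2: C, bond orders sum to 4 (valence 4) → 0 H
  atom 3: O, bond orders sum to 1 (valence 2) → 1 H
  atom 4: aromatic c, 3 neighbours → 0 H
  atom 5: aromatic c, 3 neighbours → 0 H
  atom 6: C, bond orders sum to 3 (valence 4) → 1 H
  atom 7: O, bond orders sum to 2 (valence 2) → 0 H
  atom 8: aromatic c, 2 neighbours → 1 H
  atom 9: aromatic c, 2 neighbours → 1 H
  atom 10: aromatic c, 3 neighbours → 0 H
  atom 11: aromatic c, 3 neighbours → 0 H
  atom 12: C, bond orders sum to 2 (valence 4) → 2 H
  atom 13: C, bond orders sum to 1 (valence 4) → 3 H
  atom 14: C, bond orders sum to 4 (valence 4) → 0 H
  atom 15: O, bond orders sum to 2 (valence 2) → 0 H
  atom 16: O, bond orders sum to 2 (valence 2) → 0 H
  atom 17: C, bond orders sum to 1 (valence 4) → 3 H
Total hydrogens: 12.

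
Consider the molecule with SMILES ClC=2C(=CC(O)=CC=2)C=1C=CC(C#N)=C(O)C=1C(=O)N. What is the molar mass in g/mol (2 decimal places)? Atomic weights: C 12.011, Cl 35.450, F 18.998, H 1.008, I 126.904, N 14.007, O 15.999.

288.69 g/mol

First, the molecular formula is C14H9ClN2O3 (counting implicit H from valence).
  C: 14 × 12.011 = 168.154
  Cl: 1 × 35.450 = 35.450
  H: 9 × 1.008 = 9.072
  N: 2 × 14.007 = 28.014
  O: 3 × 15.999 = 47.997
Sum: 14×12.011 + 1×35.450 + 9×1.008 + 2×14.007 + 3×15.999 = 288.687 → 288.69 g/mol.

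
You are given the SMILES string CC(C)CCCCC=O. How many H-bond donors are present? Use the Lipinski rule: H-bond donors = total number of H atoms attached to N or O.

0

Donors: find every N or O and count the H atoms it carries.
  atom 9 (O): bond orders sum to 2 → 0 H
Lipinski HBD = 0.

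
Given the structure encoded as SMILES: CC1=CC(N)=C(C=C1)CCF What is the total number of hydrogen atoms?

12

Walk through each heavy atom and fill implicit hydrogens from standard valence (C 4, N 3, O 2, S 2, halogen 1):
  atom 1: C, bond orders sum to 1 (valence 4) → 3 H
  atom 2: C, bond orders sum to 4 (valence 4) → 0 H
  atom 3: C, bond orders sum to 3 (valence 4) → 1 H
  atom 4: C, bond orders sum to 4 (valence 4) → 0 H
  atom 5: N, bond orders sum to 1 (valence 3) → 2 H
  atom 6: C, bond orders sum to 4 (valence 4) → 0 H
  atom 7: C, bond orders sum to 3 (valence 4) → 1 H
  atom 8: C, bond orders sum to 3 (valence 4) → 1 H
  atom 9: C, bond orders sum to 2 (valence 4) → 2 H
  atom 10: C, bond orders sum to 2 (valence 4) → 2 H
  atom 11: F (halogen, monovalent) → 0 H
Total hydrogens: 12.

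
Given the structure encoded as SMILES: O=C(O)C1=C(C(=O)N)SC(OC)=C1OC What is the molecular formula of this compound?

Walk through each heavy atom and fill implicit hydrogens from standard valence (C 4, N 3, O 2, S 2, halogen 1):
  atom 1: O, bond orders sum to 2 (valence 2) → 0 H
  atom 2: C, bond orders sum to 4 (valence 4) → 0 H
  atom 3: O, bond orders sum to 1 (valence 2) → 1 H
  atom 4: C, bond orders sum to 4 (valence 4) → 0 H
  atom 5: C, bond orders sum to 4 (valence 4) → 0 H
  atom 6: C, bond orders sum to 4 (valence 4) → 0 H
  atom 7: O, bond orders sum to 2 (valence 2) → 0 H
  atom 8: N, bond orders sum to 1 (valence 3) → 2 H
  atom 9: S, bond orders sum to 2 (valence 2) → 0 H
  atom 10: C, bond orders sum to 4 (valence 4) → 0 H
  atom 11: O, bond orders sum to 2 (valence 2) → 0 H
  atom 12: C, bond orders sum to 1 (valence 4) → 3 H
  atom 13: C, bond orders sum to 4 (valence 4) → 0 H
  atom 14: O, bond orders sum to 2 (valence 2) → 0 H
  atom 15: C, bond orders sum to 1 (valence 4) → 3 H
Totals → C:8, H:9, N:1, O:5, S:1.
In Hill order: C8H9NO5S.

C8H9NO5S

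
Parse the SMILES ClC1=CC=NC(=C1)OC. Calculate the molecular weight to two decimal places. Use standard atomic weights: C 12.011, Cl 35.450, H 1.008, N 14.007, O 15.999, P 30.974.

First, the molecular formula is C6H6ClNO (counting implicit H from valence).
  C: 6 × 12.011 = 72.066
  Cl: 1 × 35.450 = 35.450
  H: 6 × 1.008 = 6.048
  N: 1 × 14.007 = 14.007
  O: 1 × 15.999 = 15.999
Sum: 6×12.011 + 1×35.450 + 6×1.008 + 1×14.007 + 1×15.999 = 143.570 → 143.57 g/mol.

143.57 g/mol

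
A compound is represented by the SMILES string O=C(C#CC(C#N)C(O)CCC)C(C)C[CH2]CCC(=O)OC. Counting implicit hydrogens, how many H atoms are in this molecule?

Walk through each heavy atom and fill implicit hydrogens from standard valence (C 4, N 3, O 2, S 2, halogen 1):
  atom 1: O, bond orders sum to 2 (valence 2) → 0 H
  atom 2: C, bond orders sum to 4 (valence 4) → 0 H
  atom 3: C, bond orders sum to 4 (valence 4) → 0 H
  atom 4: C, bond orders sum to 4 (valence 4) → 0 H
  atom 5: C, bond orders sum to 3 (valence 4) → 1 H
  atom 6: C, bond orders sum to 4 (valence 4) → 0 H
  atom 7: N, bond orders sum to 3 (valence 3) → 0 H
  atom 8: C, bond orders sum to 3 (valence 4) → 1 H
  atom 9: O, bond orders sum to 1 (valence 2) → 1 H
  atom 10: C, bond orders sum to 2 (valence 4) → 2 H
  atom 11: C, bond orders sum to 2 (valence 4) → 2 H
  atom 12: C, bond orders sum to 1 (valence 4) → 3 H
  atom 13: C, bond orders sum to 3 (valence 4) → 1 H
  atom 14: C, bond orders sum to 1 (valence 4) → 3 H
  atom 15: C, bond orders sum to 2 (valence 4) → 2 H
  atom 16: C with explicit H count 2
  atom 17: C, bond orders sum to 2 (valence 4) → 2 H
  atom 18: C, bond orders sum to 2 (valence 4) → 2 H
  atom 19: C, bond orders sum to 4 (valence 4) → 0 H
  atom 20: O, bond orders sum to 2 (valence 2) → 0 H
  atom 21: O, bond orders sum to 2 (valence 2) → 0 H
  atom 22: C, bond orders sum to 1 (valence 4) → 3 H
Total hydrogens: 25.

25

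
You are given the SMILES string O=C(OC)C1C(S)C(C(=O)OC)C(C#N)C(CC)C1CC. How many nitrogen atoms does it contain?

Scan the SMILES for N atoms (remember two-letter symbols like Cl and Br are single atoms).
Nitrogen count: 1.

1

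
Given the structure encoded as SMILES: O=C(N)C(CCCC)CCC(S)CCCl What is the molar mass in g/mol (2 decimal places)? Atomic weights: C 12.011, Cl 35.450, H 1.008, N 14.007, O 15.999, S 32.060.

First, the molecular formula is C11H22ClNOS (counting implicit H from valence).
  C: 11 × 12.011 = 132.121
  Cl: 1 × 35.450 = 35.450
  H: 22 × 1.008 = 22.176
  N: 1 × 14.007 = 14.007
  O: 1 × 15.999 = 15.999
  S: 1 × 32.060 = 32.060
Sum: 11×12.011 + 1×35.450 + 22×1.008 + 1×14.007 + 1×15.999 + 1×32.060 = 251.813 → 251.81 g/mol.

251.81 g/mol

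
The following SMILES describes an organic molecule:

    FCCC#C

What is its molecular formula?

Walk through each heavy atom and fill implicit hydrogens from standard valence (C 4, N 3, O 2, S 2, halogen 1):
  atom 1: F (halogen, monovalent) → 0 H
  atom 2: C, bond orders sum to 2 (valence 4) → 2 H
  atom 3: C, bond orders sum to 2 (valence 4) → 2 H
  atom 4: C, bond orders sum to 4 (valence 4) → 0 H
  atom 5: C, bond orders sum to 3 (valence 4) → 1 H
Totals → C:4, H:5, F:1.
In Hill order: C4H5F.

C4H5F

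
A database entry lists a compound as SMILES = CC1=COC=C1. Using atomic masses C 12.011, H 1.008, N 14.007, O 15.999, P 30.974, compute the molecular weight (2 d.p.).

First, the molecular formula is C5H6O (counting implicit H from valence).
  C: 5 × 12.011 = 60.055
  H: 6 × 1.008 = 6.048
  O: 1 × 15.999 = 15.999
Sum: 5×12.011 + 6×1.008 + 1×15.999 = 82.102 → 82.10 g/mol.

82.10 g/mol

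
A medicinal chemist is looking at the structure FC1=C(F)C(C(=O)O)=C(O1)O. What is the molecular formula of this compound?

C5H2F2O4

Walk through each heavy atom and fill implicit hydrogens from standard valence (C 4, N 3, O 2, S 2, halogen 1):
  atom 1: F (halogen, monovalent) → 0 H
  atom 2: C, bond orders sum to 4 (valence 4) → 0 H
  atom 3: C, bond orders sum to 4 (valence 4) → 0 H
  atom 4: F (halogen, monovalent) → 0 H
  atom 5: C, bond orders sum to 4 (valence 4) → 0 H
  atom 6: C, bond orders sum to 4 (valence 4) → 0 H
  atom 7: O, bond orders sum to 2 (valence 2) → 0 H
  atom 8: O, bond orders sum to 1 (valence 2) → 1 H
  atom 9: C, bond orders sum to 4 (valence 4) → 0 H
  atom 10: O, bond orders sum to 2 (valence 2) → 0 H
  atom 11: O, bond orders sum to 1 (valence 2) → 1 H
Totals → C:5, H:2, F:2, O:4.
In Hill order: C5H2F2O4.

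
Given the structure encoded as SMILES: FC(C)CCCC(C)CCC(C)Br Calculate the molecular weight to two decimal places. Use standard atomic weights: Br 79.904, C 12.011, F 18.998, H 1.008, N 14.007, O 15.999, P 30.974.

253.20 g/mol

First, the molecular formula is C11H22BrF (counting implicit H from valence).
  Br: 1 × 79.904 = 79.904
  C: 11 × 12.011 = 132.121
  F: 1 × 18.998 = 18.998
  H: 22 × 1.008 = 22.176
Sum: 1×79.904 + 11×12.011 + 1×18.998 + 22×1.008 = 253.199 → 253.20 g/mol.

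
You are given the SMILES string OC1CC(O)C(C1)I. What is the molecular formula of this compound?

C5H9IO2

Walk through each heavy atom and fill implicit hydrogens from standard valence (C 4, N 3, O 2, S 2, halogen 1):
  atom 1: O, bond orders sum to 1 (valence 2) → 1 H
  atom 2: C, bond orders sum to 3 (valence 4) → 1 H
  atom 3: C, bond orders sum to 2 (valence 4) → 2 H
  atom 4: C, bond orders sum to 3 (valence 4) → 1 H
  atom 5: O, bond orders sum to 1 (valence 2) → 1 H
  atom 6: C, bond orders sum to 3 (valence 4) → 1 H
  atom 7: C, bond orders sum to 2 (valence 4) → 2 H
  atom 8: I (halogen, monovalent) → 0 H
Totals → C:5, H:9, I:1, O:2.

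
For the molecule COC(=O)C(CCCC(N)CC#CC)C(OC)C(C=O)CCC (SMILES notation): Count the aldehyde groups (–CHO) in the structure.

1

The aldehyde motif appears at heavy-atom position 19 in the SMILES.
Other groups present: 1 alkyne, 1 ester, 1 ether, 1 primary amine.
Aldehyde count: 1.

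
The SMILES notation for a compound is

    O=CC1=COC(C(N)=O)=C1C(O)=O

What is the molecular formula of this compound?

C7H5NO5

Walk through each heavy atom and fill implicit hydrogens from standard valence (C 4, N 3, O 2, S 2, halogen 1):
  atom 1: O, bond orders sum to 2 (valence 2) → 0 H
  atom 2: C, bond orders sum to 3 (valence 4) → 1 H
  atom 3: C, bond orders sum to 4 (valence 4) → 0 H
  atom 4: C, bond orders sum to 3 (valence 4) → 1 H
  atom 5: O, bond orders sum to 2 (valence 2) → 0 H
  atom 6: C, bond orders sum to 4 (valence 4) → 0 H
  atom 7: C, bond orders sum to 4 (valence 4) → 0 H
  atom 8: N, bond orders sum to 1 (valence 3) → 2 H
  atom 9: O, bond orders sum to 2 (valence 2) → 0 H
  atom 10: C, bond orders sum to 4 (valence 4) → 0 H
  atom 11: C, bond orders sum to 4 (valence 4) → 0 H
  atom 12: O, bond orders sum to 1 (valence 2) → 1 H
  atom 13: O, bond orders sum to 2 (valence 2) → 0 H
Totals → C:7, H:5, N:1, O:5.
In Hill order: C7H5NO5.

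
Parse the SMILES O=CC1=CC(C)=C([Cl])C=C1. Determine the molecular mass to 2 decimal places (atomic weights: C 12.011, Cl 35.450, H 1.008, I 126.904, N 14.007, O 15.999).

First, the molecular formula is C8H7ClO (counting implicit H from valence).
  C: 8 × 12.011 = 96.088
  Cl: 1 × 35.450 = 35.450
  H: 7 × 1.008 = 7.056
  O: 1 × 15.999 = 15.999
Sum: 8×12.011 + 1×35.450 + 7×1.008 + 1×15.999 = 154.593 → 154.59 g/mol.

154.59 g/mol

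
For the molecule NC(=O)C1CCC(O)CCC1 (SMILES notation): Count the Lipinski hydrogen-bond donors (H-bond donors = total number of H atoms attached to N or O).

Donors: find every N or O and count the H atoms it carries.
  atom 1 (N): bond orders sum to 1 → 2 H
  atom 3 (O): bond orders sum to 2 → 0 H
  atom 8 (O): bond orders sum to 1 → 1 H
Lipinski HBD = 3.

3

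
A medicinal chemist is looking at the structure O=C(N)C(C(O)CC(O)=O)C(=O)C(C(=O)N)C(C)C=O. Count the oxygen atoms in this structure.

Scan the SMILES for O atoms (remember two-letter symbols like Cl and Br are single atoms).
Oxygen count: 7.

7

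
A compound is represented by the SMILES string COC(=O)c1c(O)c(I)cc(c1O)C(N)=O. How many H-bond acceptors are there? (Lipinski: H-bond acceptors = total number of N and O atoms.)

6

N atoms: 1; O atoms: 5.
Lipinski HBA = 1 + 5 = 6.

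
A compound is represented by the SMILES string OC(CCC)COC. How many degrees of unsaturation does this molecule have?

0

Molecular formula: C6H14O2.
DoU = (2C + 2 + N − H − X) / 2, where X is the halogen count and O/S are ignored.
    = (2·6 + 2 + 0 − 14 − 0) / 2 = 0 / 2 = 0.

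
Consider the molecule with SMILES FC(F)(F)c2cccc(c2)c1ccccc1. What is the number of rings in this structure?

In SMILES, each pair of matching ring-closure digits denotes one ring-closing bond; the number of such bonds equals the number of independent rings.
Ring-closure bonds here: 2.

2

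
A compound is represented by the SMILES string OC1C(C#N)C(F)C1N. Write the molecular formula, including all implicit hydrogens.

Walk through each heavy atom and fill implicit hydrogens from standard valence (C 4, N 3, O 2, S 2, halogen 1):
  atom 1: O, bond orders sum to 1 (valence 2) → 1 H
  atom 2: C, bond orders sum to 3 (valence 4) → 1 H
  atom 3: C, bond orders sum to 3 (valence 4) → 1 H
  atom 4: C, bond orders sum to 4 (valence 4) → 0 H
  atom 5: N, bond orders sum to 3 (valence 3) → 0 H
  atom 6: C, bond orders sum to 3 (valence 4) → 1 H
  atom 7: F (halogen, monovalent) → 0 H
  atom 8: C, bond orders sum to 3 (valence 4) → 1 H
  atom 9: N, bond orders sum to 1 (valence 3) → 2 H
Totals → C:5, H:7, F:1, N:2, O:1.
In Hill order: C5H7FN2O.

C5H7FN2O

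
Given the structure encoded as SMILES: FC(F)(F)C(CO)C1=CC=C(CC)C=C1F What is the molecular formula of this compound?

Walk through each heavy atom and fill implicit hydrogens from standard valence (C 4, N 3, O 2, S 2, halogen 1):
  atom 1: F (halogen, monovalent) → 0 H
  atom 2: C, bond orders sum to 4 (valence 4) → 0 H
  atom 3: F (halogen, monovalent) → 0 H
  atom 4: F (halogen, monovalent) → 0 H
  atom 5: C, bond orders sum to 3 (valence 4) → 1 H
  atom 6: C, bond orders sum to 2 (valence 4) → 2 H
  atom 7: O, bond orders sum to 1 (valence 2) → 1 H
  atom 8: C, bond orders sum to 4 (valence 4) → 0 H
  atom 9: C, bond orders sum to 3 (valence 4) → 1 H
  atom 10: C, bond orders sum to 3 (valence 4) → 1 H
  atom 11: C, bond orders sum to 4 (valence 4) → 0 H
  atom 12: C, bond orders sum to 2 (valence 4) → 2 H
  atom 13: C, bond orders sum to 1 (valence 4) → 3 H
  atom 14: C, bond orders sum to 3 (valence 4) → 1 H
  atom 15: C, bond orders sum to 4 (valence 4) → 0 H
  atom 16: F (halogen, monovalent) → 0 H
Totals → C:11, H:12, F:4, O:1.
In Hill order: C11H12F4O.

C11H12F4O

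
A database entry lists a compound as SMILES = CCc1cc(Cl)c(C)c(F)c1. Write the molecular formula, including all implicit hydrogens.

Walk through each heavy atom and fill implicit hydrogens from standard valence (C 4, N 3, O 2, S 2, halogen 1); for lowercase aromatic atoms, an aromatic c carries 1 H when it has two neighbours and 0 H with three, and aromatic n carries 0 H:
  atom 1: C, bond orders sum to 1 (valence 4) → 3 H
  atom 2: C, bond orders sum to 2 (valence 4) → 2 H
  atom 3: aromatic c, 3 neighbours → 0 H
  atom 4: aromatic c, 2 neighbours → 1 H
  atom 5: aromatic c, 3 neighbours → 0 H
  atom 6: Cl (halogen, monovalent) → 0 H
  atom 7: aromatic c, 3 neighbours → 0 H
  atom 8: C, bond orders sum to 1 (valence 4) → 3 H
  atom 9: aromatic c, 3 neighbours → 0 H
  atom 10: F (halogen, monovalent) → 0 H
  atom 11: aromatic c, 2 neighbours → 1 H
Totals → C:9, H:10, Cl:1, F:1.
In Hill order: C9H10ClF.

C9H10ClF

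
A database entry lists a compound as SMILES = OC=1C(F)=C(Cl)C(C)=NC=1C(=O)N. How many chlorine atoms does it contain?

1

Scan the SMILES for Cl atoms (remember two-letter symbols like Cl and Br are single atoms).
Chlorine count: 1.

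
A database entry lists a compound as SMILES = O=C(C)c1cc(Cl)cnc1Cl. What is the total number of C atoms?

7

Count every carbon token in the SMILES (each C, including those in ring-closure positions and inside branches).
Carbon count: 7.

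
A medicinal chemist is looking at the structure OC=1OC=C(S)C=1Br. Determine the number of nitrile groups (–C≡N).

0

Scan the SMILES for the nitrile motif — none present.
Groups that are present: 1 hydroxyl, 1 thiol.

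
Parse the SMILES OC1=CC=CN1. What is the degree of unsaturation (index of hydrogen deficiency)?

3

Molecular formula: C4H5NO.
DoU = (2C + 2 + N − H − X) / 2, where X is the halogen count and O/S are ignored.
    = (2·4 + 2 + 1 − 5 − 0) / 2 = 6 / 2 = 3.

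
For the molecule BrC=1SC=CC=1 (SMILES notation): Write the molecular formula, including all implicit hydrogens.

Walk through each heavy atom and fill implicit hydrogens from standard valence (C 4, N 3, O 2, S 2, halogen 1):
  atom 1: Br (halogen, monovalent) → 0 H
  atom 2: C, bond orders sum to 4 (valence 4) → 0 H
  atom 3: S, bond orders sum to 2 (valence 2) → 0 H
  atom 4: C, bond orders sum to 3 (valence 4) → 1 H
  atom 5: C, bond orders sum to 3 (valence 4) → 1 H
  atom 6: C, bond orders sum to 3 (valence 4) → 1 H
Totals → C:4, H:3, Br:1, S:1.
In Hill order: C4H3BrS.

C4H3BrS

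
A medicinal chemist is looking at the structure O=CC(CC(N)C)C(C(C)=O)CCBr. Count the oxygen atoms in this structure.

Scan the SMILES for O atoms (remember two-letter symbols like Cl and Br are single atoms).
Oxygen count: 2.

2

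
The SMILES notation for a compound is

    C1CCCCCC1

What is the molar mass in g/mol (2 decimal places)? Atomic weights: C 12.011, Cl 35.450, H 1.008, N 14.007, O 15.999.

98.19 g/mol

First, the molecular formula is C7H14 (counting implicit H from valence).
  C: 7 × 12.011 = 84.077
  H: 14 × 1.008 = 14.112
Sum: 7×12.011 + 14×1.008 = 98.189 → 98.19 g/mol.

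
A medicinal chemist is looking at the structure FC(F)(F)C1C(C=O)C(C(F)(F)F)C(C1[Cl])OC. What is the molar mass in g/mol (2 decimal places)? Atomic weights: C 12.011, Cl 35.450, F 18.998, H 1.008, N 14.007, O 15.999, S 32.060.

First, the molecular formula is C9H9ClF6O2 (counting implicit H from valence).
  C: 9 × 12.011 = 108.099
  Cl: 1 × 35.450 = 35.450
  F: 6 × 18.998 = 113.988
  H: 9 × 1.008 = 9.072
  O: 2 × 15.999 = 31.998
Sum: 9×12.011 + 1×35.450 + 6×18.998 + 9×1.008 + 2×15.999 = 298.607 → 298.61 g/mol.

298.61 g/mol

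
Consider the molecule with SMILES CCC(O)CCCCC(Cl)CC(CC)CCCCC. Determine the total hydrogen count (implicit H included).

Walk through each heavy atom and fill implicit hydrogens from standard valence (C 4, N 3, O 2, S 2, halogen 1):
  atom 1: C, bond orders sum to 1 (valence 4) → 3 H
  atom 2: C, bond orders sum to 2 (valence 4) → 2 H
  atom 3: C, bond orders sum to 3 (valence 4) → 1 H
  atom 4: O, bond orders sum to 1 (valence 2) → 1 H
  atom 5: C, bond orders sum to 2 (valence 4) → 2 H
  atom 6: C, bond orders sum to 2 (valence 4) → 2 H
  atom 7: C, bond orders sum to 2 (valence 4) → 2 H
  atom 8: C, bond orders sum to 2 (valence 4) → 2 H
  atom 9: C, bond orders sum to 3 (valence 4) → 1 H
  atom 10: Cl (halogen, monovalent) → 0 H
  atom 11: C, bond orders sum to 2 (valence 4) → 2 H
  atom 12: C, bond orders sum to 3 (valence 4) → 1 H
  atom 13: C, bond orders sum to 2 (valence 4) → 2 H
  atom 14: C, bond orders sum to 1 (valence 4) → 3 H
  atom 15: C, bond orders sum to 2 (valence 4) → 2 H
  atom 16: C, bond orders sum to 2 (valence 4) → 2 H
  atom 17: C, bond orders sum to 2 (valence 4) → 2 H
  atom 18: C, bond orders sum to 2 (valence 4) → 2 H
  atom 19: C, bond orders sum to 1 (valence 4) → 3 H
Total hydrogens: 35.

35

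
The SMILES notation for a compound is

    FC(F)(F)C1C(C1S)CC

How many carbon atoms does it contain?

Count every carbon token in the SMILES (each C, including those in ring-closure positions and inside branches).
Carbon count: 6.

6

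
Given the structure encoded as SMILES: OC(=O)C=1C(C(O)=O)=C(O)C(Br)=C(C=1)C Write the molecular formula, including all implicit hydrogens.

Walk through each heavy atom and fill implicit hydrogens from standard valence (C 4, N 3, O 2, S 2, halogen 1):
  atom 1: O, bond orders sum to 1 (valence 2) → 1 H
  atom 2: C, bond orders sum to 4 (valence 4) → 0 H
  atom 3: O, bond orders sum to 2 (valence 2) → 0 H
  atom 4: C, bond orders sum to 4 (valence 4) → 0 H
  atom 5: C, bond orders sum to 4 (valence 4) → 0 H
  atom 6: C, bond orders sum to 4 (valence 4) → 0 H
  atom 7: O, bond orders sum to 1 (valence 2) → 1 H
  atom 8: O, bond orders sum to 2 (valence 2) → 0 H
  atom 9: C, bond orders sum to 4 (valence 4) → 0 H
  atom 10: O, bond orders sum to 1 (valence 2) → 1 H
  atom 11: C, bond orders sum to 4 (valence 4) → 0 H
  atom 12: Br (halogen, monovalent) → 0 H
  atom 13: C, bond orders sum to 4 (valence 4) → 0 H
  atom 14: C, bond orders sum to 3 (valence 4) → 1 H
  atom 15: C, bond orders sum to 1 (valence 4) → 3 H
Totals → C:9, H:7, Br:1, O:5.
In Hill order: C9H7BrO5.

C9H7BrO5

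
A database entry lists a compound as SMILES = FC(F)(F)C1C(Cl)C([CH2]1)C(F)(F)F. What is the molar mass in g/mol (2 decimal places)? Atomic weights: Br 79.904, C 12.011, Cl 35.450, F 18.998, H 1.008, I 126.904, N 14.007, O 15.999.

First, the molecular formula is C6H5ClF6 (counting implicit H from valence).
  C: 6 × 12.011 = 72.066
  Cl: 1 × 35.450 = 35.450
  F: 6 × 18.998 = 113.988
  H: 5 × 1.008 = 5.040
Sum: 6×12.011 + 1×35.450 + 6×18.998 + 5×1.008 = 226.544 → 226.54 g/mol.

226.54 g/mol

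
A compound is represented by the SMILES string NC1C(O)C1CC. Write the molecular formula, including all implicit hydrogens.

C5H11NO

Walk through each heavy atom and fill implicit hydrogens from standard valence (C 4, N 3, O 2, S 2, halogen 1):
  atom 1: N, bond orders sum to 1 (valence 3) → 2 H
  atom 2: C, bond orders sum to 3 (valence 4) → 1 H
  atom 3: C, bond orders sum to 3 (valence 4) → 1 H
  atom 4: O, bond orders sum to 1 (valence 2) → 1 H
  atom 5: C, bond orders sum to 3 (valence 4) → 1 H
  atom 6: C, bond orders sum to 2 (valence 4) → 2 H
  atom 7: C, bond orders sum to 1 (valence 4) → 3 H
Totals → C:5, H:11, N:1, O:1.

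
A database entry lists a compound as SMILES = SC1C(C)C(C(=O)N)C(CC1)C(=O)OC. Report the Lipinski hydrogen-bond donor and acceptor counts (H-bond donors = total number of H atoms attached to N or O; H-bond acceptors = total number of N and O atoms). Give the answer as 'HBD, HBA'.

Donors: find every N or O and count the H atoms it carries.
  atom 7 (O): bond orders sum to 2 → 0 H
  atom 8 (N): bond orders sum to 1 → 2 H
  atom 13 (O): bond orders sum to 2 → 0 H
  atom 14 (O): bond orders sum to 2 → 0 H
Lipinski HBD = 2.
Acceptors: N atoms = 1, O atoms = 3 → HBA = 4.

2, 4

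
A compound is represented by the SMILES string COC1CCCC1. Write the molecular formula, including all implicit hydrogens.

Walk through each heavy atom and fill implicit hydrogens from standard valence (C 4, N 3, O 2, S 2, halogen 1):
  atom 1: C, bond orders sum to 1 (valence 4) → 3 H
  atom 2: O, bond orders sum to 2 (valence 2) → 0 H
  atom 3: C, bond orders sum to 3 (valence 4) → 1 H
  atom 4: C, bond orders sum to 2 (valence 4) → 2 H
  atom 5: C, bond orders sum to 2 (valence 4) → 2 H
  atom 6: C, bond orders sum to 2 (valence 4) → 2 H
  atom 7: C, bond orders sum to 2 (valence 4) → 2 H
Totals → C:6, H:12, O:1.

C6H12O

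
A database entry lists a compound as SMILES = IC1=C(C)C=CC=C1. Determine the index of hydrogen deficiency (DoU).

Degree of unsaturation = (number of rings) + (number of π bonds).
Ring closures in the SMILES: 1.
π bonds: 3 double bonds (each 1 DoU) → 3 DoU from unsaturation.
Total DoU = 1 + 3 = 4.

4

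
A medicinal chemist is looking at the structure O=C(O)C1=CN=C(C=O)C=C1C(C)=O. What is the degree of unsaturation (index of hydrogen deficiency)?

Degree of unsaturation = (number of rings) + (number of π bonds).
Ring closures in the SMILES: 1.
π bonds: 6 double bonds (each 1 DoU) → 6 DoU from unsaturation.
Total DoU = 1 + 6 = 7.

7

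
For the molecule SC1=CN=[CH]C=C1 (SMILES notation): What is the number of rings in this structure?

1

In SMILES, each pair of matching ring-closure digits denotes one ring-closing bond; the number of such bonds equals the number of independent rings.
Ring-closure bonds here: 1.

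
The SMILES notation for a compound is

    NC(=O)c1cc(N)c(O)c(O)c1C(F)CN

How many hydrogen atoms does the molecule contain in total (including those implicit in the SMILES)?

12

Walk through each heavy atom and fill implicit hydrogens from standard valence (C 4, N 3, O 2, S 2, halogen 1); for lowercase aromatic atoms, an aromatic c carries 1 H when it has two neighbours and 0 H with three, and aromatic n carries 0 H:
  atom 1: N, bond orders sum to 1 (valence 3) → 2 H
  atom 2: C, bond orders sum to 4 (valence 4) → 0 H
  atom 3: O, bond orders sum to 2 (valence 2) → 0 H
  atom 4: aromatic c, 3 neighbours → 0 H
  atom 5: aromatic c, 2 neighbours → 1 H
  atom 6: aromatic c, 3 neighbours → 0 H
  atom 7: N, bond orders sum to 1 (valence 3) → 2 H
  atom 8: aromatic c, 3 neighbours → 0 H
  atom 9: O, bond orders sum to 1 (valence 2) → 1 H
  atom 10: aromatic c, 3 neighbours → 0 H
  atom 11: O, bond orders sum to 1 (valence 2) → 1 H
  atom 12: aromatic c, 3 neighbours → 0 H
  atom 13: C, bond orders sum to 3 (valence 4) → 1 H
  atom 14: F (halogen, monovalent) → 0 H
  atom 15: C, bond orders sum to 2 (valence 4) → 2 H
  atom 16: N, bond orders sum to 1 (valence 3) → 2 H
Total hydrogens: 12.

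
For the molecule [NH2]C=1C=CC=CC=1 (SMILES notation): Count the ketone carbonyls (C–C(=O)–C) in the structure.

Scan the SMILES for the ketone motif — none present.
Groups that are present: 1 primary amine.

0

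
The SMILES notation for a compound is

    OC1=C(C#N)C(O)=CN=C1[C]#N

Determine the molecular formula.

Walk through each heavy atom and fill implicit hydrogens from standard valence (C 4, N 3, O 2, S 2, halogen 1):
  atom 1: O, bond orders sum to 1 (valence 2) → 1 H
  atom 2: C, bond orders sum to 4 (valence 4) → 0 H
  atom 3: C, bond orders sum to 4 (valence 4) → 0 H
  atom 4: C, bond orders sum to 4 (valence 4) → 0 H
  atom 5: N, bond orders sum to 3 (valence 3) → 0 H
  atom 6: C, bond orders sum to 4 (valence 4) → 0 H
  atom 7: O, bond orders sum to 1 (valence 2) → 1 H
  atom 8: C, bond orders sum to 3 (valence 4) → 1 H
  atom 9: N, bond orders sum to 3 (valence 3) → 0 H
  atom 10: C, bond orders sum to 4 (valence 4) → 0 H
  atom 11: C with explicit H count 0
  atom 12: N, bond orders sum to 3 (valence 3) → 0 H
Totals → C:7, H:3, N:3, O:2.

C7H3N3O2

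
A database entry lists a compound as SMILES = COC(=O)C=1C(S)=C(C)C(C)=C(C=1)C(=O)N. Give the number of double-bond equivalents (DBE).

6

Molecular formula: C11H13NO3S.
DoU = (2C + 2 + N − H − X) / 2, where X is the halogen count and O/S are ignored.
    = (2·11 + 2 + 1 − 13 − 0) / 2 = 12 / 2 = 6.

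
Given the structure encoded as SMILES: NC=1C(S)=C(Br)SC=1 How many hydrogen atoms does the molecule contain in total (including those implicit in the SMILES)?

Walk through each heavy atom and fill implicit hydrogens from standard valence (C 4, N 3, O 2, S 2, halogen 1):
  atom 1: N, bond orders sum to 1 (valence 3) → 2 H
  atom 2: C, bond orders sum to 4 (valence 4) → 0 H
  atom 3: C, bond orders sum to 4 (valence 4) → 0 H
  atom 4: S, bond orders sum to 1 (valence 2) → 1 H
  atom 5: C, bond orders sum to 4 (valence 4) → 0 H
  atom 6: Br (halogen, monovalent) → 0 H
  atom 7: S, bond orders sum to 2 (valence 2) → 0 H
  atom 8: C, bond orders sum to 3 (valence 4) → 1 H
Total hydrogens: 4.

4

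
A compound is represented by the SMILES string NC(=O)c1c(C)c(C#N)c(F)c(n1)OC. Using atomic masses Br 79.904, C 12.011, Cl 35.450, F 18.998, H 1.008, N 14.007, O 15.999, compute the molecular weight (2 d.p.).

209.18 g/mol

First, the molecular formula is C9H8FN3O2 (counting implicit H from valence).
  C: 9 × 12.011 = 108.099
  F: 1 × 18.998 = 18.998
  H: 8 × 1.008 = 8.064
  N: 3 × 14.007 = 42.021
  O: 2 × 15.999 = 31.998
Sum: 9×12.011 + 1×18.998 + 8×1.008 + 3×14.007 + 2×15.999 = 209.180 → 209.18 g/mol.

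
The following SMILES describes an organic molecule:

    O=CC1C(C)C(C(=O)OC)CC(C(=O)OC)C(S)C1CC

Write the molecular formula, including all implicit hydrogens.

C15H24O5S

Walk through each heavy atom and fill implicit hydrogens from standard valence (C 4, N 3, O 2, S 2, halogen 1):
  atom 1: O, bond orders sum to 2 (valence 2) → 0 H
  atom 2: C, bond orders sum to 3 (valence 4) → 1 H
  atom 3: C, bond orders sum to 3 (valence 4) → 1 H
  atom 4: C, bond orders sum to 3 (valence 4) → 1 H
  atom 5: C, bond orders sum to 1 (valence 4) → 3 H
  atom 6: C, bond orders sum to 3 (valence 4) → 1 H
  atom 7: C, bond orders sum to 4 (valence 4) → 0 H
  atom 8: O, bond orders sum to 2 (valence 2) → 0 H
  atom 9: O, bond orders sum to 2 (valence 2) → 0 H
  atom 10: C, bond orders sum to 1 (valence 4) → 3 H
  atom 11: C, bond orders sum to 2 (valence 4) → 2 H
  atom 12: C, bond orders sum to 3 (valence 4) → 1 H
  atom 13: C, bond orders sum to 4 (valence 4) → 0 H
  atom 14: O, bond orders sum to 2 (valence 2) → 0 H
  atom 15: O, bond orders sum to 2 (valence 2) → 0 H
  atom 16: C, bond orders sum to 1 (valence 4) → 3 H
  atom 17: C, bond orders sum to 3 (valence 4) → 1 H
  atom 18: S, bond orders sum to 1 (valence 2) → 1 H
  atom 19: C, bond orders sum to 3 (valence 4) → 1 H
  atom 20: C, bond orders sum to 2 (valence 4) → 2 H
  atom 21: C, bond orders sum to 1 (valence 4) → 3 H
Totals → C:15, H:24, O:5, S:1.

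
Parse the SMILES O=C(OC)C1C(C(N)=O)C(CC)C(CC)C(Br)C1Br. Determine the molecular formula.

C13H21Br2NO3

Walk through each heavy atom and fill implicit hydrogens from standard valence (C 4, N 3, O 2, S 2, halogen 1):
  atom 1: O, bond orders sum to 2 (valence 2) → 0 H
  atom 2: C, bond orders sum to 4 (valence 4) → 0 H
  atom 3: O, bond orders sum to 2 (valence 2) → 0 H
  atom 4: C, bond orders sum to 1 (valence 4) → 3 H
  atom 5: C, bond orders sum to 3 (valence 4) → 1 H
  atom 6: C, bond orders sum to 3 (valence 4) → 1 H
  atom 7: C, bond orders sum to 4 (valence 4) → 0 H
  atom 8: N, bond orders sum to 1 (valence 3) → 2 H
  atom 9: O, bond orders sum to 2 (valence 2) → 0 H
  atom 10: C, bond orders sum to 3 (valence 4) → 1 H
  atom 11: C, bond orders sum to 2 (valence 4) → 2 H
  atom 12: C, bond orders sum to 1 (valence 4) → 3 H
  atom 13: C, bond orders sum to 3 (valence 4) → 1 H
  atom 14: C, bond orders sum to 2 (valence 4) → 2 H
  atom 15: C, bond orders sum to 1 (valence 4) → 3 H
  atom 16: C, bond orders sum to 3 (valence 4) → 1 H
  atom 17: Br (halogen, monovalent) → 0 H
  atom 18: C, bond orders sum to 3 (valence 4) → 1 H
  atom 19: Br (halogen, monovalent) → 0 H
Totals → C:13, H:21, Br:2, N:1, O:3.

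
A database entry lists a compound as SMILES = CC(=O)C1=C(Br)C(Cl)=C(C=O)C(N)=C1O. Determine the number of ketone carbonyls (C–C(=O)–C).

The ketone motif appears at heavy-atom position 2 in the SMILES.
Other groups present: 1 aldehyde, 1 hydroxyl, 1 primary amine.
Ketone count: 1.

1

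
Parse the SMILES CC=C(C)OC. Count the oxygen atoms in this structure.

Scan the SMILES for O atoms (remember two-letter symbols like Cl and Br are single atoms).
Oxygen count: 1.

1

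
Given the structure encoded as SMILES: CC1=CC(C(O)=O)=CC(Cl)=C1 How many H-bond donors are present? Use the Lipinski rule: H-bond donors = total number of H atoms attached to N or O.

Donors: find every N or O and count the H atoms it carries.
  atom 6 (O): bond orders sum to 1 → 1 H
  atom 7 (O): bond orders sum to 2 → 0 H
Lipinski HBD = 1.

1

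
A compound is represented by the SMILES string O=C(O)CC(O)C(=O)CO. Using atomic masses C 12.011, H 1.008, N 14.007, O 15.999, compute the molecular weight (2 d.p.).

First, the molecular formula is C5H8O5 (counting implicit H from valence).
  C: 5 × 12.011 = 60.055
  H: 8 × 1.008 = 8.064
  O: 5 × 15.999 = 79.995
Sum: 5×12.011 + 8×1.008 + 5×15.999 = 148.114 → 148.11 g/mol.

148.11 g/mol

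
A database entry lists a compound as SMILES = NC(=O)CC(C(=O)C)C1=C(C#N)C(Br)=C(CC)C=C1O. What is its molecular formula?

C14H15BrN2O3

Walk through each heavy atom and fill implicit hydrogens from standard valence (C 4, N 3, O 2, S 2, halogen 1):
  atom 1: N, bond orders sum to 1 (valence 3) → 2 H
  atom 2: C, bond orders sum to 4 (valence 4) → 0 H
  atom 3: O, bond orders sum to 2 (valence 2) → 0 H
  atom 4: C, bond orders sum to 2 (valence 4) → 2 H
  atom 5: C, bond orders sum to 3 (valence 4) → 1 H
  atom 6: C, bond orders sum to 4 (valence 4) → 0 H
  atom 7: O, bond orders sum to 2 (valence 2) → 0 H
  atom 8: C, bond orders sum to 1 (valence 4) → 3 H
  atom 9: C, bond orders sum to 4 (valence 4) → 0 H
  atom 10: C, bond orders sum to 4 (valence 4) → 0 H
  atom 11: C, bond orders sum to 4 (valence 4) → 0 H
  atom 12: N, bond orders sum to 3 (valence 3) → 0 H
  atom 13: C, bond orders sum to 4 (valence 4) → 0 H
  atom 14: Br (halogen, monovalent) → 0 H
  atom 15: C, bond orders sum to 4 (valence 4) → 0 H
  atom 16: C, bond orders sum to 2 (valence 4) → 2 H
  atom 17: C, bond orders sum to 1 (valence 4) → 3 H
  atom 18: C, bond orders sum to 3 (valence 4) → 1 H
  atom 19: C, bond orders sum to 4 (valence 4) → 0 H
  atom 20: O, bond orders sum to 1 (valence 2) → 1 H
Totals → C:14, H:15, Br:1, N:2, O:3.
In Hill order: C14H15BrN2O3.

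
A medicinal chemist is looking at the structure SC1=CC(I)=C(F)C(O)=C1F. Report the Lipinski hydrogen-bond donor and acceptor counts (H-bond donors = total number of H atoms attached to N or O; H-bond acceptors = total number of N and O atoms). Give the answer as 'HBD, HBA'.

1, 1

Donors: find every N or O and count the H atoms it carries.
  atom 9 (O): bond orders sum to 1 → 1 H
Lipinski HBD = 1.
Acceptors: N atoms = 0, O atoms = 1 → HBA = 1.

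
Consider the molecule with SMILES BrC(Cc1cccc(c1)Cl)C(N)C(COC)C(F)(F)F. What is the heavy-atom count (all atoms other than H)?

Every atom symbol written in the SMILES (organic subset) is one heavy atom; implicit H are not written.
Heavy atoms by element → Br:1, C:13, Cl:1, F:3, N:1, O:1.
Total: 20.

20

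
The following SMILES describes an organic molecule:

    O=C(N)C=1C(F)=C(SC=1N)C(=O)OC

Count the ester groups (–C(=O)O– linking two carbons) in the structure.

The ester motif appears at heavy-atom position 11 in the SMILES.
Other groups present: 1 amide, 1 primary amine.
Ester count: 1.

1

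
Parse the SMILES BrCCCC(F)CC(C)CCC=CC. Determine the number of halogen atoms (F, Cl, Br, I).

2

Halogen atoms appear at heavy-atom positions 1, 6 (1×Br, 1×F).
Other groups present: 1 alkene.
Halogen count: 2.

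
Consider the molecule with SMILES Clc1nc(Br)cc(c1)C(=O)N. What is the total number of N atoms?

Scan the SMILES for N atoms (remember two-letter symbols like Cl and Br are single atoms).
Nitrogen count: 2.

2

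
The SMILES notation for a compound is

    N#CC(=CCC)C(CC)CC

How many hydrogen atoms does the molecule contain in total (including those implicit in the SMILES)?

17

Walk through each heavy atom and fill implicit hydrogens from standard valence (C 4, N 3, O 2, S 2, halogen 1):
  atom 1: N, bond orders sum to 3 (valence 3) → 0 H
  atom 2: C, bond orders sum to 4 (valence 4) → 0 H
  atom 3: C, bond orders sum to 4 (valence 4) → 0 H
  atom 4: C, bond orders sum to 3 (valence 4) → 1 H
  atom 5: C, bond orders sum to 2 (valence 4) → 2 H
  atom 6: C, bond orders sum to 1 (valence 4) → 3 H
  atom 7: C, bond orders sum to 3 (valence 4) → 1 H
  atom 8: C, bond orders sum to 2 (valence 4) → 2 H
  atom 9: C, bond orders sum to 1 (valence 4) → 3 H
  atom 10: C, bond orders sum to 2 (valence 4) → 2 H
  atom 11: C, bond orders sum to 1 (valence 4) → 3 H
Total hydrogens: 17.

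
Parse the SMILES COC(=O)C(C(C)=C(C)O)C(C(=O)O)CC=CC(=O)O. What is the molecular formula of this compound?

C13H18O7

Walk through each heavy atom and fill implicit hydrogens from standard valence (C 4, N 3, O 2, S 2, halogen 1):
  atom 1: C, bond orders sum to 1 (valence 4) → 3 H
  atom 2: O, bond orders sum to 2 (valence 2) → 0 H
  atom 3: C, bond orders sum to 4 (valence 4) → 0 H
  atom 4: O, bond orders sum to 2 (valence 2) → 0 H
  atom 5: C, bond orders sum to 3 (valence 4) → 1 H
  atom 6: C, bond orders sum to 4 (valence 4) → 0 H
  atom 7: C, bond orders sum to 1 (valence 4) → 3 H
  atom 8: C, bond orders sum to 4 (valence 4) → 0 H
  atom 9: C, bond orders sum to 1 (valence 4) → 3 H
  atom 10: O, bond orders sum to 1 (valence 2) → 1 H
  atom 11: C, bond orders sum to 3 (valence 4) → 1 H
  atom 12: C, bond orders sum to 4 (valence 4) → 0 H
  atom 13: O, bond orders sum to 2 (valence 2) → 0 H
  atom 14: O, bond orders sum to 1 (valence 2) → 1 H
  atom 15: C, bond orders sum to 2 (valence 4) → 2 H
  atom 16: C, bond orders sum to 3 (valence 4) → 1 H
  atom 17: C, bond orders sum to 3 (valence 4) → 1 H
  atom 18: C, bond orders sum to 4 (valence 4) → 0 H
  atom 19: O, bond orders sum to 2 (valence 2) → 0 H
  atom 20: O, bond orders sum to 1 (valence 2) → 1 H
Totals → C:13, H:18, O:7.
In Hill order: C13H18O7.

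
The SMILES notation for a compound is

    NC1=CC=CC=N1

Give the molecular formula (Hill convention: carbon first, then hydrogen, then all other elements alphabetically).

C5H6N2

Walk through each heavy atom and fill implicit hydrogens from standard valence (C 4, N 3, O 2, S 2, halogen 1):
  atom 1: N, bond orders sum to 1 (valence 3) → 2 H
  atom 2: C, bond orders sum to 4 (valence 4) → 0 H
  atom 3: C, bond orders sum to 3 (valence 4) → 1 H
  atom 4: C, bond orders sum to 3 (valence 4) → 1 H
  atom 5: C, bond orders sum to 3 (valence 4) → 1 H
  atom 6: C, bond orders sum to 3 (valence 4) → 1 H
  atom 7: N, bond orders sum to 3 (valence 3) → 0 H
Totals → C:5, H:6, N:2.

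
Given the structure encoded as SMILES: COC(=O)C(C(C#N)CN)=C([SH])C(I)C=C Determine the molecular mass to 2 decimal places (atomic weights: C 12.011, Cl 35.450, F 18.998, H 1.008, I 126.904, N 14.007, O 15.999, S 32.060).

First, the molecular formula is C10H13IN2O2S (counting implicit H from valence).
  C: 10 × 12.011 = 120.110
  H: 13 × 1.008 = 13.104
  I: 1 × 126.904 = 126.904
  N: 2 × 14.007 = 28.014
  O: 2 × 15.999 = 31.998
  S: 1 × 32.060 = 32.060
Sum: 10×12.011 + 13×1.008 + 1×126.904 + 2×14.007 + 2×15.999 + 1×32.060 = 352.190 → 352.19 g/mol.

352.19 g/mol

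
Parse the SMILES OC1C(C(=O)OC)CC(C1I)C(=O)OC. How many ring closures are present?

1

In SMILES, each pair of matching ring-closure digits denotes one ring-closing bond; the number of such bonds equals the number of independent rings.
Ring-closure bonds here: 1.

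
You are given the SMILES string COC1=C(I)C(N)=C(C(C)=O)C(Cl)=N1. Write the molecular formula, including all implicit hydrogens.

C8H8ClIN2O2

Walk through each heavy atom and fill implicit hydrogens from standard valence (C 4, N 3, O 2, S 2, halogen 1):
  atom 1: C, bond orders sum to 1 (valence 4) → 3 H
  atom 2: O, bond orders sum to 2 (valence 2) → 0 H
  atom 3: C, bond orders sum to 4 (valence 4) → 0 H
  atom 4: C, bond orders sum to 4 (valence 4) → 0 H
  atom 5: I (halogen, monovalent) → 0 H
  atom 6: C, bond orders sum to 4 (valence 4) → 0 H
  atom 7: N, bond orders sum to 1 (valence 3) → 2 H
  atom 8: C, bond orders sum to 4 (valence 4) → 0 H
  atom 9: C, bond orders sum to 4 (valence 4) → 0 H
  atom 10: C, bond orders sum to 1 (valence 4) → 3 H
  atom 11: O, bond orders sum to 2 (valence 2) → 0 H
  atom 12: C, bond orders sum to 4 (valence 4) → 0 H
  atom 13: Cl (halogen, monovalent) → 0 H
  atom 14: N, bond orders sum to 3 (valence 3) → 0 H
Totals → C:8, H:8, Cl:1, I:1, N:2, O:2.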